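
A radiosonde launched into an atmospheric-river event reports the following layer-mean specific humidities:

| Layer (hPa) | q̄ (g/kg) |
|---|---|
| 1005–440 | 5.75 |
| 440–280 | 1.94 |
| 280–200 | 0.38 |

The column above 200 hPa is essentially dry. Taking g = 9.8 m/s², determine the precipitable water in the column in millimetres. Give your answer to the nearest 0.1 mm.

PW ≈ 36.6 mm

Precipitable water is the column-integrated vapour mass per unit area: PW = (1/g) Σ q̄ Δp, with q in kg/kg and Δp in Pa (1 kg/m² of water = 1 mm).
Layer 1005–440 hPa: Δp = 565 hPa = 56500 Pa, q̄ = 0.00575 kg/kg → 0.00575 × 56500 / 9.8 = 33.15 mm
Layer 440–280 hPa: Δp = 160 hPa = 16000 Pa, q̄ = 0.00194 kg/kg → 0.00194 × 16000 / 9.8 = 3.17 mm
Layer 280–200 hPa: Δp = 80 hPa = 8000 Pa, q̄ = 0.00038 kg/kg → 0.00038 × 8000 / 9.8 = 0.31 mm
PW = 33.15 + 3.17 + 0.31 = 36.63 ≈ 36.6 mm.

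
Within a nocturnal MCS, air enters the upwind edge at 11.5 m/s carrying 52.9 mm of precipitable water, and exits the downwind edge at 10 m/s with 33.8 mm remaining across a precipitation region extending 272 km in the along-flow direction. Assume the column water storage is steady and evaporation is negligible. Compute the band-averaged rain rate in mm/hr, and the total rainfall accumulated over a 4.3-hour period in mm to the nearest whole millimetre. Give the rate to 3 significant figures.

Column moisture flux per unit crosswind length is F = V × PW.
Inflow: F_in = 11.5 × 52.9 = 608.35 mm·m/s
Outflow: F_out = 10 × 33.8 = 338 mm·m/s
Steady-state rate R = (F_in − F_out)/L = (608.35 − 338) / 272000 m = 9.939e-04 mm/s.
R = 9.939e-04 × 3600 = 3.58 mm/hr.
Over 4.3 h: total = 3.58 × 4.3 = 15.394 ≈ 15 mm.

R ≈ 3.58 mm/hr; total ≈ 15 mm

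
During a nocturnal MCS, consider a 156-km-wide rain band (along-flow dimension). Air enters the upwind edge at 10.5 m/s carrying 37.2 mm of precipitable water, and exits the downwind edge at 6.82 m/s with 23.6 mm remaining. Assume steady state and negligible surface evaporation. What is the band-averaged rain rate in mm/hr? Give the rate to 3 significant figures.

Column moisture flux per unit crosswind length is F = V × PW.
Inflow: F_in = 10.5 × 37.2 = 390.6 mm·m/s
Outflow: F_out = 6.82 × 23.6 = 160.952 mm·m/s
Steady-state rate R = (F_in − F_out)/L = (390.6 − 160.952) / 156000 m = 1.472e-03 mm/s.
R = 1.472e-03 × 3600 = 5.30 mm/hr.

R ≈ 5.30 mm/hr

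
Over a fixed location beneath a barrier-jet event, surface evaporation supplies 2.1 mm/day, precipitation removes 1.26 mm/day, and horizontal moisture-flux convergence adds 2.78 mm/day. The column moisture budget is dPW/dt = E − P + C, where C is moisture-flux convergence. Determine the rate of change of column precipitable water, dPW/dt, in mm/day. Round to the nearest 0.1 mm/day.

dPW/dt = E − P + C = 2.1 − 1.26 + (2.78) = 3.6 mm/day.

dPW/dt ≈ 3.6 mm/day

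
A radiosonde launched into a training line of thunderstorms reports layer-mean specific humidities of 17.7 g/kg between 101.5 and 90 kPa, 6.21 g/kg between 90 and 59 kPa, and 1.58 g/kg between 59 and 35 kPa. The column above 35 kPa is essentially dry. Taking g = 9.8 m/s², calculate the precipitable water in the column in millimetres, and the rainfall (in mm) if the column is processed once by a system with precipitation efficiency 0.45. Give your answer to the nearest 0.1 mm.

PW ≈ 44.3 mm; rainfall ≈ 19.9 mm

Precipitable water is the column-integrated vapour mass per unit area: PW = (1/g) Σ q̄ Δp, with q in kg/kg and Δp in Pa (1 kg/m² of water = 1 mm).
Layer 101.5–90 kPa: Δp = 115 hPa = 11500 Pa, q̄ = 0.0177 kg/kg → 0.0177 × 11500 / 9.8 = 20.77 mm
Layer 90–59 kPa: Δp = 310 hPa = 31000 Pa, q̄ = 0.00621 kg/kg → 0.00621 × 31000 / 9.8 = 19.64 mm
Layer 59–35 kPa: Δp = 240 hPa = 24000 Pa, q̄ = 0.00158 kg/kg → 0.00158 × 24000 / 9.8 = 3.87 mm
PW = 20.77 + 19.64 + 3.87 = 44.28 ≈ 44.3 mm.
Rainfall = ε × PW = 0.45 × 44.3 = 19.9 mm.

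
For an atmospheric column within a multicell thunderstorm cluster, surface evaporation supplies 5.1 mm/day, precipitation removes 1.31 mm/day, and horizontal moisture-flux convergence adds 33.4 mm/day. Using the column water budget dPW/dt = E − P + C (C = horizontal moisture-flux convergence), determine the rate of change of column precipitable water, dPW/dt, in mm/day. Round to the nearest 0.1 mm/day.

dPW/dt = E − P + C = 5.1 − 1.31 + (33.4) = 37.2 mm/day.

dPW/dt ≈ 37.2 mm/day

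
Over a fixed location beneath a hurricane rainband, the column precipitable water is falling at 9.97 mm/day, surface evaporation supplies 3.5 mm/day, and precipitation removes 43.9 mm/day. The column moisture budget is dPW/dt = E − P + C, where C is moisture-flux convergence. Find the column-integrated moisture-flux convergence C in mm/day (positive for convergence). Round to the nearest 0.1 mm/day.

C ≈ 30.4 mm/day

dPW/dt = -9.97 mm/day.
C = dPW/dt − E + P = (-9.97) − 3.5 + 43.9 = 30.4 mm/day.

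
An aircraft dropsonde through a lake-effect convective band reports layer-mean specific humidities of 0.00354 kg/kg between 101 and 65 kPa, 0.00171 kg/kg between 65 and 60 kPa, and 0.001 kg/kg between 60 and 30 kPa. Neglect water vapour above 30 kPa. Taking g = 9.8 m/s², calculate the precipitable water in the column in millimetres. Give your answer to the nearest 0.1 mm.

PW ≈ 16.9 mm

Precipitable water is the column-integrated vapour mass per unit area: PW = (1/g) Σ q̄ Δp, with q in kg/kg and Δp in Pa (1 kg/m² of water = 1 mm).
Layer 101–65 kPa: Δp = 360 hPa = 36000 Pa, q̄ = 0.00354 kg/kg → 0.00354 × 36000 / 9.8 = 13.00 mm
Layer 65–60 kPa: Δp = 50 hPa = 5000 Pa, q̄ = 0.00171 kg/kg → 0.00171 × 5000 / 9.8 = 0.87 mm
Layer 60–30 kPa: Δp = 300 hPa = 30000 Pa, q̄ = 0.001 kg/kg → 0.001 × 30000 / 9.8 = 3.06 mm
PW = 13.00 + 0.87 + 3.06 = 16.93 ≈ 16.9 mm.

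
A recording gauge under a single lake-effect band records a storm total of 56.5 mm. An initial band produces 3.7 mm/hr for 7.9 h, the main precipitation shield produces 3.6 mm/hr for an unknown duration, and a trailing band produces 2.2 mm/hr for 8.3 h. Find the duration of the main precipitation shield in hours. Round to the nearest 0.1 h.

duration ≈ 2.5 h

Known phases: 3.7 × 7.9 + 2.2 × 8.3 = 29.23 + 18.26 = 47.49 mm.
Remaining depth = 56.5 − 47.49 = 9.01 mm.
Duration = 9.01 / 3.6 = 2.5 h.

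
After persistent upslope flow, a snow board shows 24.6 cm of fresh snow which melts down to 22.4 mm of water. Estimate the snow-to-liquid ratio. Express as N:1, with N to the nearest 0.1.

Ratio = snow depth / SWE = 246 mm / 22.4 mm = 11.0, i.e. 11.0:1.

ratio ≈ 11.0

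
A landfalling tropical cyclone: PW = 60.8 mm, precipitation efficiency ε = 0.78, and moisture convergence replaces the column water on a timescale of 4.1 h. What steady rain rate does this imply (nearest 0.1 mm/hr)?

Each overturning extracts ε × PW = 0.78 × 60.8 = 47.424 mm.
Rate = ε·PW / τ = 47.424 / 4.1 h = 11.6 mm/hr.

R ≈ 11.6 mm/hr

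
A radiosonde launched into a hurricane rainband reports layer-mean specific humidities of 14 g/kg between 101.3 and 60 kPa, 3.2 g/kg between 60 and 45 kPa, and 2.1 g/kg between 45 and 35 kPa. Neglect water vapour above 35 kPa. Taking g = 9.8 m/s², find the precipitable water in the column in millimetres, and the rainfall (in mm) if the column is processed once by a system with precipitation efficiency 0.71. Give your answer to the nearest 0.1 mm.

Precipitable water is the column-integrated vapour mass per unit area: PW = (1/g) Σ q̄ Δp, with q in kg/kg and Δp in Pa (1 kg/m² of water = 1 mm).
Layer 101.3–60 kPa: Δp = 413 hPa = 41300 Pa, q̄ = 0.014 kg/kg → 0.014 × 41300 / 9.8 = 59.00 mm
Layer 60–45 kPa: Δp = 150 hPa = 15000 Pa, q̄ = 0.0032 kg/kg → 0.0032 × 15000 / 9.8 = 4.90 mm
Layer 45–35 kPa: Δp = 100 hPa = 10000 Pa, q̄ = 0.0021 kg/kg → 0.0021 × 10000 / 9.8 = 2.14 mm
PW = 59.00 + 4.90 + 2.14 = 66.04 ≈ 66.0 mm.
Rainfall = ε × PW = 0.71 × 66.0 = 46.9 mm.

PW ≈ 66.0 mm; rainfall ≈ 46.9 mm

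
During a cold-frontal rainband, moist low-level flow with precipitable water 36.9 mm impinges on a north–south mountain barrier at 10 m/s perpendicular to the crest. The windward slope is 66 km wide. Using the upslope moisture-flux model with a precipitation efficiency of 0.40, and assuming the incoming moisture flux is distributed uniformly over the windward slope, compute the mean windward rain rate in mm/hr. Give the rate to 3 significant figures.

Incoming column moisture flux per unit ridge length: F = V × PW = 10 × 36.9 = 369 mm·m/s.
Spread over the 66 km slope with efficiency ε = 0.40: R = ε·F/W = 0.40 × 369 / 66000 m = 2.236e-03 mm/s.
R = 2.236e-03 × 3600 = 8.05 mm/hr.

R ≈ 8.05 mm/hr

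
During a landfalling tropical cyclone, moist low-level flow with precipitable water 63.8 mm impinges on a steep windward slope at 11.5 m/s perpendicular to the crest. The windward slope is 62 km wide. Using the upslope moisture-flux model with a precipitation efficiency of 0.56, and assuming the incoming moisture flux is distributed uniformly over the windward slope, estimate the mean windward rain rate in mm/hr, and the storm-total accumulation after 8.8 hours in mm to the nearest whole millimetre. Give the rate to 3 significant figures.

R ≈ 23.9 mm/hr; total ≈ 210 mm

Incoming column moisture flux per unit ridge length: F = V × PW = 11.5 × 63.8 = 733.7 mm·m/s.
Spread over the 62 km slope with efficiency ε = 0.56: R = ε·F/W = 0.56 × 733.7 / 62000 m = 6.627e-03 mm/s.
R = 6.627e-03 × 3600 = 23.9 mm/hr.
Over 8.8 h: total = 23.9 × 8.8 = 210.32 ≈ 210 mm.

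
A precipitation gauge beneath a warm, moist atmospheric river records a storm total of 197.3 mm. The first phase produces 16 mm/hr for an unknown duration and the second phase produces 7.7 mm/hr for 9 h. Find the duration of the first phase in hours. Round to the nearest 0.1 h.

duration ≈ 8.0 h

Known phases: 7.7 × 9 = 69.3 mm.
Remaining depth = 197.3 − 69.3 = 128 mm.
Duration = 128 / 16 = 8.0 h.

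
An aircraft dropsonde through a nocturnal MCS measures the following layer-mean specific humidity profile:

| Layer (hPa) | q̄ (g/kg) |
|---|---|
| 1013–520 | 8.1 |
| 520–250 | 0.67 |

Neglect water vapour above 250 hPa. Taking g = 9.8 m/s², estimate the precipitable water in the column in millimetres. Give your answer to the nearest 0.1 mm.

PW ≈ 42.6 mm

Precipitable water is the column-integrated vapour mass per unit area: PW = (1/g) Σ q̄ Δp, with q in kg/kg and Δp in Pa (1 kg/m² of water = 1 mm).
Layer 1013–520 hPa: Δp = 493 hPa = 49300 Pa, q̄ = 0.0081 kg/kg → 0.0081 × 49300 / 9.8 = 40.75 mm
Layer 520–250 hPa: Δp = 270 hPa = 27000 Pa, q̄ = 0.00067 kg/kg → 0.00067 × 27000 / 9.8 = 1.85 mm
PW = 40.75 + 1.85 = 42.60 ≈ 42.6 mm.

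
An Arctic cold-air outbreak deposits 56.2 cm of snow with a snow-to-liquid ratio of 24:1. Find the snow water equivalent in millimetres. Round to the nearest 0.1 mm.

SWE = snow depth / ratio = 56.2 cm / 24 = 2.342 cm = 23.4 mm.

SWE ≈ 23.4 mm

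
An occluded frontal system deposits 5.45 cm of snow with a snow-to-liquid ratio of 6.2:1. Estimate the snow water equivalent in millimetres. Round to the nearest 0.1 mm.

SWE ≈ 8.8 mm

SWE = snow depth / ratio = 5.45 cm / 6.2 = 0.879 cm = 8.8 mm.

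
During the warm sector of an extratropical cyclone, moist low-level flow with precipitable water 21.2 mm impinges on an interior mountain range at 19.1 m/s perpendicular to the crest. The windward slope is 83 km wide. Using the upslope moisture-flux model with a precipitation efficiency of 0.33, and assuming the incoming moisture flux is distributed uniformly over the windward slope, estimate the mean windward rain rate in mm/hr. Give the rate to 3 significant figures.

R ≈ 5.80 mm/hr

Incoming column moisture flux per unit ridge length: F = V × PW = 19.1 × 21.2 = 404.92 mm·m/s.
Spread over the 83 km slope with efficiency ε = 0.33: R = ε·F/W = 0.33 × 404.92 / 83000 m = 1.610e-03 mm/s.
R = 1.610e-03 × 3600 = 5.80 mm/hr.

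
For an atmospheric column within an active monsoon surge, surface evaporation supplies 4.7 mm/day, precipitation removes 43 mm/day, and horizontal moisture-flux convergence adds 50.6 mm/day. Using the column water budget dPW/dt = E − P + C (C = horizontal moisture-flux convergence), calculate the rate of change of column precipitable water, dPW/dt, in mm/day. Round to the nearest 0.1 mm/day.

dPW/dt = E − P + C = 4.7 − 43 + (50.6) = 12.3 mm/day.

dPW/dt ≈ 12.3 mm/day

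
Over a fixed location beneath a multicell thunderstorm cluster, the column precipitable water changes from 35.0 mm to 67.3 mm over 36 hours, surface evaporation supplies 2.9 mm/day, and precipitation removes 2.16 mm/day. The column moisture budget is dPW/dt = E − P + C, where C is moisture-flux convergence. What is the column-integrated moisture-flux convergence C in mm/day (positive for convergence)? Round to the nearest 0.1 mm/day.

dPW/dt = (67.3 − 35.0) mm / (36/24 day) = +21.533 mm/day.
C = dPW/dt − E + P = (+21.533) − 2.9 + 2.16 = 20.8 mm/day.

C ≈ 20.8 mm/day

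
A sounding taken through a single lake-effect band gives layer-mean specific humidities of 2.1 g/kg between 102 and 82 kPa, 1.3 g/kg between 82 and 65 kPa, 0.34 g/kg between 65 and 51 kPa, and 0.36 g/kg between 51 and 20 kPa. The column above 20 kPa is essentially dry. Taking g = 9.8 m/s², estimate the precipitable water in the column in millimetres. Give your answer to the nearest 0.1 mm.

Precipitable water is the column-integrated vapour mass per unit area: PW = (1/g) Σ q̄ Δp, with q in kg/kg and Δp in Pa (1 kg/m² of water = 1 mm).
Layer 102–82 kPa: Δp = 200 hPa = 20000 Pa, q̄ = 0.0021 kg/kg → 0.0021 × 20000 / 9.8 = 4.29 mm
Layer 82–65 kPa: Δp = 170 hPa = 17000 Pa, q̄ = 0.0013 kg/kg → 0.0013 × 17000 / 9.8 = 2.26 mm
Layer 65–51 kPa: Δp = 140 hPa = 14000 Pa, q̄ = 0.00034 kg/kg → 0.00034 × 14000 / 9.8 = 0.49 mm
Layer 51–20 kPa: Δp = 310 hPa = 31000 Pa, q̄ = 0.00036 kg/kg → 0.00036 × 31000 / 9.8 = 1.14 mm
PW = 4.29 + 2.26 + 0.49 + 1.14 = 8.18 ≈ 8.2 mm.

PW ≈ 8.2 mm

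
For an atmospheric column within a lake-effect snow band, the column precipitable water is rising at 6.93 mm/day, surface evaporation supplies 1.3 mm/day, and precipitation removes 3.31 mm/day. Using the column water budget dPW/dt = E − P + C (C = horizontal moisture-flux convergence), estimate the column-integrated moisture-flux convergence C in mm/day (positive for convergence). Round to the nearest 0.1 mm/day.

C ≈ 8.9 mm/day

dPW/dt = +6.93 mm/day.
C = dPW/dt − E + P = (+6.93) − 1.3 + 3.31 = 8.9 mm/day.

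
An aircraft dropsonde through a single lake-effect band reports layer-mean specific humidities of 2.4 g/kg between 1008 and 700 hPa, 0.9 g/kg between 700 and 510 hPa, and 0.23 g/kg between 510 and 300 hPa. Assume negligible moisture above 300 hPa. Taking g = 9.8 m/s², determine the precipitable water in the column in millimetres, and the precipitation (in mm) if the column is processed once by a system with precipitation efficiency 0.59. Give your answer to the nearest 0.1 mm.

PW ≈ 9.8 mm; precipitation ≈ 5.8 mm

Precipitable water is the column-integrated vapour mass per unit area: PW = (1/g) Σ q̄ Δp, with q in kg/kg and Δp in Pa (1 kg/m² of water = 1 mm).
Layer 1008–700 hPa: Δp = 308 hPa = 30800 Pa, q̄ = 0.0024 kg/kg → 0.0024 × 30800 / 9.8 = 7.54 mm
Layer 700–510 hPa: Δp = 190 hPa = 19000 Pa, q̄ = 0.0009 kg/kg → 0.0009 × 19000 / 9.8 = 1.74 mm
Layer 510–300 hPa: Δp = 210 hPa = 21000 Pa, q̄ = 0.00023 kg/kg → 0.00023 × 21000 / 9.8 = 0.49 mm
PW = 7.54 + 1.74 + 0.49 = 9.77 ≈ 9.8 mm.
Precipitation = ε × PW = 0.59 × 9.8 = 5.8 mm.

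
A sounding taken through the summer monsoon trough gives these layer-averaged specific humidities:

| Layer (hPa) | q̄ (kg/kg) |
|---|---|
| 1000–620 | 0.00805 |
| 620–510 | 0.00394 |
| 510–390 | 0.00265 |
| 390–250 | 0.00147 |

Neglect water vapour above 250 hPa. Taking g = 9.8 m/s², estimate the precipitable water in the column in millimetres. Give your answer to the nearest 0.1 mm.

PW ≈ 41.0 mm

Precipitable water is the column-integrated vapour mass per unit area: PW = (1/g) Σ q̄ Δp, with q in kg/kg and Δp in Pa (1 kg/m² of water = 1 mm).
Layer 1000–620 hPa: Δp = 380 hPa = 38000 Pa, q̄ = 0.00805 kg/kg → 0.00805 × 38000 / 9.8 = 31.21 mm
Layer 620–510 hPa: Δp = 110 hPa = 11000 Pa, q̄ = 0.00394 kg/kg → 0.00394 × 11000 / 9.8 = 4.42 mm
Layer 510–390 hPa: Δp = 120 hPa = 12000 Pa, q̄ = 0.00265 kg/kg → 0.00265 × 12000 / 9.8 = 3.24 mm
Layer 390–250 hPa: Δp = 140 hPa = 14000 Pa, q̄ = 0.00147 kg/kg → 0.00147 × 14000 / 9.8 = 2.10 mm
PW = 31.21 + 4.42 + 3.24 + 2.10 = 40.97 ≈ 41.0 mm.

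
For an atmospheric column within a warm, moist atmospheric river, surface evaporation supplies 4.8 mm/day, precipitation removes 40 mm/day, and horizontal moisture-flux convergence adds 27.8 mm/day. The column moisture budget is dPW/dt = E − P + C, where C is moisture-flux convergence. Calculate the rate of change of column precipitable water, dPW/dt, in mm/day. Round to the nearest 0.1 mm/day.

dPW/dt ≈ -7.4 mm/day

dPW/dt = E − P + C = 4.8 − 40 + (27.8) = -7.4 mm/day.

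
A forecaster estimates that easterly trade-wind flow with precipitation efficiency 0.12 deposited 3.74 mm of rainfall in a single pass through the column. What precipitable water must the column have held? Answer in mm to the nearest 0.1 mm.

PW ≈ 31.2 mm

PW = rainfall / ε = 3.74 / 0.12 = 31.2 mm.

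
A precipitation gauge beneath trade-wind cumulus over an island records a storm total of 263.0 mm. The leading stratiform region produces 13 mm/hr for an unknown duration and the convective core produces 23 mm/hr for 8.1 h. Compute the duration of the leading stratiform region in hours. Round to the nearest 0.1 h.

duration ≈ 5.9 h

Known phases: 23 × 8.1 = 186.3 mm.
Remaining depth = 263.0 − 186.3 = 76.7 mm.
Duration = 76.7 / 13 = 5.9 h.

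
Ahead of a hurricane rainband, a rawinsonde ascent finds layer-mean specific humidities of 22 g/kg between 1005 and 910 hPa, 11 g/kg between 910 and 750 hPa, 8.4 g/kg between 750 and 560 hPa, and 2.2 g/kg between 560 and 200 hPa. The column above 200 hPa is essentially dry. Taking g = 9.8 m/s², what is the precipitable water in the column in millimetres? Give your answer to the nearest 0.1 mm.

Precipitable water is the column-integrated vapour mass per unit area: PW = (1/g) Σ q̄ Δp, with q in kg/kg and Δp in Pa (1 kg/m² of water = 1 mm).
Layer 1005–910 hPa: Δp = 95 hPa = 9500 Pa, q̄ = 0.022 kg/kg → 0.022 × 9500 / 9.8 = 21.33 mm
Layer 910–750 hPa: Δp = 160 hPa = 16000 Pa, q̄ = 0.011 kg/kg → 0.011 × 16000 / 9.8 = 17.96 mm
Layer 750–560 hPa: Δp = 190 hPa = 19000 Pa, q̄ = 0.0084 kg/kg → 0.0084 × 19000 / 9.8 = 16.29 mm
Layer 560–200 hPa: Δp = 360 hPa = 36000 Pa, q̄ = 0.0022 kg/kg → 0.0022 × 36000 / 9.8 = 8.08 mm
PW = 21.33 + 17.96 + 16.29 + 8.08 = 63.66 ≈ 63.7 mm.

PW ≈ 63.7 mm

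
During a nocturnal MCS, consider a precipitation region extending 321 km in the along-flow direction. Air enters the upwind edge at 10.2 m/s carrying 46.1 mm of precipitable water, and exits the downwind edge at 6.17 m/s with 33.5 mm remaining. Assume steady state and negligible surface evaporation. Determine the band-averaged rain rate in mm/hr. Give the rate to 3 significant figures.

R ≈ 2.96 mm/hr

Column moisture flux per unit crosswind length is F = V × PW.
Inflow: F_in = 10.2 × 46.1 = 470.22 mm·m/s
Outflow: F_out = 6.17 × 33.5 = 206.695 mm·m/s
Steady-state rate R = (F_in − F_out)/L = (470.22 − 206.695) / 321000 m = 8.210e-04 mm/s.
R = 8.210e-04 × 3600 = 2.96 mm/hr.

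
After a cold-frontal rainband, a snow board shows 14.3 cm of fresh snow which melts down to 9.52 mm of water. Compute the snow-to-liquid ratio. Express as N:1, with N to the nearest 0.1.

Ratio = snow depth / SWE = 143 mm / 9.52 mm = 15.0, i.e. 15.0:1.

ratio ≈ 15.0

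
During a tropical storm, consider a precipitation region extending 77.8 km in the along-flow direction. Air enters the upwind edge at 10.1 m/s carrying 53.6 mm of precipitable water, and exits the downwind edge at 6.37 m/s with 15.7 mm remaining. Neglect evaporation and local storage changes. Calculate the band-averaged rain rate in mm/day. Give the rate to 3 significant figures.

R ≈ 490 mm/day

Column moisture flux per unit crosswind length is F = V × PW.
Inflow: F_in = 10.1 × 53.6 = 541.36 mm·m/s
Outflow: F_out = 6.37 × 15.7 = 100.009 mm·m/s
Steady-state rate R = (F_in − F_out)/L = (541.36 − 100.009) / 77800 m = 5.673e-03 mm/s.
R = 5.673e-03 × 3600 × 24 = 490 mm/day.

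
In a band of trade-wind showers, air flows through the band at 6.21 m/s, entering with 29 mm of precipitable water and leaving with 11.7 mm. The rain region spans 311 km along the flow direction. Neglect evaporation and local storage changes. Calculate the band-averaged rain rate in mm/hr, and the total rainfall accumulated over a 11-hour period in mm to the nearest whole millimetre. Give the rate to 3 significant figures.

Column moisture flux per unit crosswind length is F = V × PW.
Inflow: F_in = 6.21 × 29 = 180.09 mm·m/s
Outflow: F_out = 6.21 × 11.7 = 72.657 mm·m/s
Steady-state rate R = (F_in − F_out)/L = (180.09 − 72.657) / 311000 m = 3.454e-04 mm/s.
R = 3.454e-04 × 3600 = 1.24 mm/hr.
Over 11 h: total = 1.24 × 11 = 13.64 ≈ 14 mm.

R ≈ 1.24 mm/hr; total ≈ 14 mm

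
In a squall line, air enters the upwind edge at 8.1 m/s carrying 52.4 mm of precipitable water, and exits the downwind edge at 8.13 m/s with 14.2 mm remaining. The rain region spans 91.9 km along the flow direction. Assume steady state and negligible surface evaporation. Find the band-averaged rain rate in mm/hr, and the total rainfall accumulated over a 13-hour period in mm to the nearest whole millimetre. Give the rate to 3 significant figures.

R ≈ 12.1 mm/hr; total ≈ 157 mm

Column moisture flux per unit crosswind length is F = V × PW.
Inflow: F_in = 8.1 × 52.4 = 424.44 mm·m/s
Outflow: F_out = 8.13 × 14.2 = 115.446 mm·m/s
Steady-state rate R = (F_in − F_out)/L = (424.44 − 115.446) / 91900 m = 3.362e-03 mm/s.
R = 3.362e-03 × 3600 = 12.1 mm/hr.
Over 13 h: total = 12.1 × 13 = 157.3 ≈ 157 mm.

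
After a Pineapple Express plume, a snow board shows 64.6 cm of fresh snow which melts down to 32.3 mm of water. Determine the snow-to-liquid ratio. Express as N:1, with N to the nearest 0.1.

ratio ≈ 20.0

Ratio = snow depth / SWE = 646 mm / 32.3 mm = 20.0, i.e. 20.0:1.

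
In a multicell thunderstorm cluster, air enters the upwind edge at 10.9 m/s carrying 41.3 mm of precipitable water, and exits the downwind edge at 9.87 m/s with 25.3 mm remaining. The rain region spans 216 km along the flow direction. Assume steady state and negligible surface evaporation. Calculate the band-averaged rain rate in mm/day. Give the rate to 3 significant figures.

Column moisture flux per unit crosswind length is F = V × PW.
Inflow: F_in = 10.9 × 41.3 = 450.17 mm·m/s
Outflow: F_out = 9.87 × 25.3 = 249.711 mm·m/s
Steady-state rate R = (F_in − F_out)/L = (450.17 − 249.711) / 216000 m = 9.281e-04 mm/s.
R = 9.281e-04 × 3600 × 24 = 80.2 mm/day.

R ≈ 80.2 mm/day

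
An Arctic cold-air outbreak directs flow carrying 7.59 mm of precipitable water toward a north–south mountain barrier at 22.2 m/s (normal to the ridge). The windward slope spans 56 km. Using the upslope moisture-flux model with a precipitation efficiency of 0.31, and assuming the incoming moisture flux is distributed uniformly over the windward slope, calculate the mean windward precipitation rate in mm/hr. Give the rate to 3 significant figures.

R ≈ 3.36 mm/hr

Incoming column moisture flux per unit ridge length: F = V × PW = 22.2 × 7.59 = 168.498 mm·m/s.
Spread over the 56 km slope with efficiency ε = 0.31: R = ε·F/W = 0.31 × 168.498 / 56000 m = 9.328e-04 mm/s.
R = 9.328e-04 × 3600 = 3.36 mm/hr.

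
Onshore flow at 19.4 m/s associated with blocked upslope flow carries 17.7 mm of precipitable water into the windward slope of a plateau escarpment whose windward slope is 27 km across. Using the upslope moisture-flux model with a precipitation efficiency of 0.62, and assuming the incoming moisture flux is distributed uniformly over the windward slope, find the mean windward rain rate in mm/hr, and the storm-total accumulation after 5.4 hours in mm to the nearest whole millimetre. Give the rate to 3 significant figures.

Incoming column moisture flux per unit ridge length: F = V × PW = 19.4 × 17.7 = 343.38 mm·m/s.
Spread over the 27 km slope with efficiency ε = 0.62: R = ε·F/W = 0.62 × 343.38 / 27000 m = 7.885e-03 mm/s.
R = 7.885e-03 × 3600 = 28.4 mm/hr.
Over 5.4 h: total = 28.4 × 5.4 = 153.36 ≈ 153 mm.

R ≈ 28.4 mm/hr; total ≈ 153 mm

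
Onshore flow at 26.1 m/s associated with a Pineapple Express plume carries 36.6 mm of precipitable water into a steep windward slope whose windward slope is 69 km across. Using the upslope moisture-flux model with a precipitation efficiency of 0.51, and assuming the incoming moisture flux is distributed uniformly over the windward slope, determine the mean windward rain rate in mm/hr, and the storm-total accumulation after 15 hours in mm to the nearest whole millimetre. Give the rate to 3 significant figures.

Incoming column moisture flux per unit ridge length: F = V × PW = 26.1 × 36.6 = 955.26 mm·m/s.
Spread over the 69 km slope with efficiency ε = 0.51: R = ε·F/W = 0.51 × 955.26 / 69000 m = 7.061e-03 mm/s.
R = 7.061e-03 × 3600 = 25.4 mm/hr.
Over 15 h: total = 25.4 × 15 = 381 mm.

R ≈ 25.4 mm/hr; total ≈ 381 mm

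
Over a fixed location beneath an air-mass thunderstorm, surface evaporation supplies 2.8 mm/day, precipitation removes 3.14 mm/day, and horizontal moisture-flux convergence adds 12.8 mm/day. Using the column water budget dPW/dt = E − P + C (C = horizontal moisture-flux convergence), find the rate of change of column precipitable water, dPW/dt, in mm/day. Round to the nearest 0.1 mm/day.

dPW/dt ≈ 12.5 mm/day

dPW/dt = E − P + C = 2.8 − 3.14 + (12.8) = 12.5 mm/day.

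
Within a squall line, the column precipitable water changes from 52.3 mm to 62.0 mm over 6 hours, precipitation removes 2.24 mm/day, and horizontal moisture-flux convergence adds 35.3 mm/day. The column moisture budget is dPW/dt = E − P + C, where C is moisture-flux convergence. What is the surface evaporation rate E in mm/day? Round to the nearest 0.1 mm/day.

dPW/dt = (62.0 − 52.3) mm / (6/24 day) = +38.800 mm/day.
E = dPW/dt + P − C = (+38.800) + 2.24 − (35.3) = 5.7 mm/day.

E ≈ 5.7 mm/day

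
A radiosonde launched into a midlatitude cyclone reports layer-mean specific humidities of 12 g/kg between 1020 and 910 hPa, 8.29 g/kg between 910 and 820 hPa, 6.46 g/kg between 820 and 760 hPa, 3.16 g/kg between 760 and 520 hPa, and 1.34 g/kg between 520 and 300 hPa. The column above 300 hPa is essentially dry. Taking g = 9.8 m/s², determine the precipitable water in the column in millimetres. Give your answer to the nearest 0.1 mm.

PW ≈ 35.8 mm

Precipitable water is the column-integrated vapour mass per unit area: PW = (1/g) Σ q̄ Δp, with q in kg/kg and Δp in Pa (1 kg/m² of water = 1 mm).
Layer 1020–910 hPa: Δp = 110 hPa = 11000 Pa, q̄ = 0.012 kg/kg → 0.012 × 11000 / 9.8 = 13.47 mm
Layer 910–820 hPa: Δp = 90 hPa = 9000 Pa, q̄ = 0.00829 kg/kg → 0.00829 × 9000 / 9.8 = 7.61 mm
Layer 820–760 hPa: Δp = 60 hPa = 6000 Pa, q̄ = 0.00646 kg/kg → 0.00646 × 6000 / 9.8 = 3.96 mm
Layer 760–520 hPa: Δp = 240 hPa = 24000 Pa, q̄ = 0.00316 kg/kg → 0.00316 × 24000 / 9.8 = 7.74 mm
Layer 520–300 hPa: Δp = 220 hPa = 22000 Pa, q̄ = 0.00134 kg/kg → 0.00134 × 22000 / 9.8 = 3.01 mm
PW = 13.47 + 7.61 + 3.96 + 7.74 + 3.01 = 35.79 ≈ 35.8 mm.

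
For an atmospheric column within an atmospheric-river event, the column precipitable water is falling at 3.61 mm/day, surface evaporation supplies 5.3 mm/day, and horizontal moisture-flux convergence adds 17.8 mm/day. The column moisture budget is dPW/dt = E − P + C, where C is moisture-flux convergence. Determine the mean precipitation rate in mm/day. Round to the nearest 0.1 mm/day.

dPW/dt = -3.61 mm/day.
P = E + C − dPW/dt = 5.3 + (17.8) − (-3.61) = 26.7 mm/day.

P ≈ 26.7 mm/day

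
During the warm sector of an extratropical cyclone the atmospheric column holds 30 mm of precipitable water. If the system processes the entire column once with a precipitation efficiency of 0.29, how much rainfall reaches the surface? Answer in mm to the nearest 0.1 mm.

rainfall ≈ 8.7 mm

Rainfall = ε × PW = 0.29 × 30 = 8.7 mm.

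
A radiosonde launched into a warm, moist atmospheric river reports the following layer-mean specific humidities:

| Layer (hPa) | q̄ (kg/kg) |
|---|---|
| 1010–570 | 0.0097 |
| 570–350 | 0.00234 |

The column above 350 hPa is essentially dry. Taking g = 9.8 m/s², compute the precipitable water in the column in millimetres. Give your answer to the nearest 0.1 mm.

Precipitable water is the column-integrated vapour mass per unit area: PW = (1/g) Σ q̄ Δp, with q in kg/kg and Δp in Pa (1 kg/m² of water = 1 mm).
Layer 1010–570 hPa: Δp = 440 hPa = 44000 Pa, q̄ = 0.0097 kg/kg → 0.0097 × 44000 / 9.8 = 43.55 mm
Layer 570–350 hPa: Δp = 220 hPa = 22000 Pa, q̄ = 0.00234 kg/kg → 0.00234 × 22000 / 9.8 = 5.25 mm
PW = 43.55 + 5.25 = 48.80 ≈ 48.8 mm.

PW ≈ 48.8 mm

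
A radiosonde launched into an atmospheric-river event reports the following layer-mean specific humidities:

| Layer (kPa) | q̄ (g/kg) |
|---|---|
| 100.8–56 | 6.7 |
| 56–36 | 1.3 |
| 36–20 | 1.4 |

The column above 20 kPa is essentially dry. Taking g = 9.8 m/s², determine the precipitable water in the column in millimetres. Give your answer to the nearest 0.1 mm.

PW ≈ 35.6 mm

Precipitable water is the column-integrated vapour mass per unit area: PW = (1/g) Σ q̄ Δp, with q in kg/kg and Δp in Pa (1 kg/m² of water = 1 mm).
Layer 100.8–56 kPa: Δp = 448 hPa = 44800 Pa, q̄ = 0.0067 kg/kg → 0.0067 × 44800 / 9.8 = 30.63 mm
Layer 56–36 kPa: Δp = 200 hPa = 20000 Pa, q̄ = 0.0013 kg/kg → 0.0013 × 20000 / 9.8 = 2.65 mm
Layer 36–20 kPa: Δp = 160 hPa = 16000 Pa, q̄ = 0.0014 kg/kg → 0.0014 × 16000 / 9.8 = 2.29 mm
PW = 30.63 + 2.65 + 2.29 = 35.57 ≈ 35.6 mm.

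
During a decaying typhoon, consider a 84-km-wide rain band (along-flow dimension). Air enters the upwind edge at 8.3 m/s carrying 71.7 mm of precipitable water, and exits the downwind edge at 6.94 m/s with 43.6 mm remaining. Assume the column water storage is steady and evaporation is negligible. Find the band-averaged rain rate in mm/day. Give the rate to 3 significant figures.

R ≈ 301 mm/day

Column moisture flux per unit crosswind length is F = V × PW.
Inflow: F_in = 8.3 × 71.7 = 595.11 mm·m/s
Outflow: F_out = 6.94 × 43.6 = 302.584 mm·m/s
Steady-state rate R = (F_in − F_out)/L = (595.11 − 302.584) / 84000 m = 3.482e-03 mm/s.
R = 3.482e-03 × 3600 × 24 = 301 mm/day.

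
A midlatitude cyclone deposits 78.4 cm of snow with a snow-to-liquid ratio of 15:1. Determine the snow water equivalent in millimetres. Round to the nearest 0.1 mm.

SWE = snow depth / ratio = 78.4 cm / 15 = 5.227 cm = 52.3 mm.

SWE ≈ 52.3 mm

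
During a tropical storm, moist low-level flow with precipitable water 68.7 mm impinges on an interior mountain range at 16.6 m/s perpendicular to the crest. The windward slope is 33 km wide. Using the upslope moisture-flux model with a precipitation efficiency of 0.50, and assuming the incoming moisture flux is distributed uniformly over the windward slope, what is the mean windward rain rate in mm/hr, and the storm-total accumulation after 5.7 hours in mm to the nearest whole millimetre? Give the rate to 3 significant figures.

Incoming column moisture flux per unit ridge length: F = V × PW = 16.6 × 68.7 = 1140.42 mm·m/s.
Spread over the 33 km slope with efficiency ε = 0.50: R = ε·F/W = 0.50 × 1140.42 / 33000 m = 1.728e-02 mm/s.
R = 1.728e-02 × 3600 = 62.2 mm/hr.
Over 5.7 h: total = 62.2 × 5.7 = 354.54 ≈ 355 mm.

R ≈ 62.2 mm/hr; total ≈ 355 mm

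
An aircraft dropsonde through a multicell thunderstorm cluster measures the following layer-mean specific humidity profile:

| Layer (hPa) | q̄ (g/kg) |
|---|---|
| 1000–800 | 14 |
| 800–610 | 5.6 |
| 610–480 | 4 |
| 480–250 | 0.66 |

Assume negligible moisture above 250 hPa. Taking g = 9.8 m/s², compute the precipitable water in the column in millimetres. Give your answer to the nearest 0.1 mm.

Precipitable water is the column-integrated vapour mass per unit area: PW = (1/g) Σ q̄ Δp, with q in kg/kg and Δp in Pa (1 kg/m² of water = 1 mm).
Layer 1000–800 hPa: Δp = 200 hPa = 20000 Pa, q̄ = 0.014 kg/kg → 0.014 × 20000 / 9.8 = 28.57 mm
Layer 800–610 hPa: Δp = 190 hPa = 19000 Pa, q̄ = 0.0056 kg/kg → 0.0056 × 19000 / 9.8 = 10.86 mm
Layer 610–480 hPa: Δp = 130 hPa = 13000 Pa, q̄ = 0.004 kg/kg → 0.004 × 13000 / 9.8 = 5.31 mm
Layer 480–250 hPa: Δp = 230 hPa = 23000 Pa, q̄ = 0.00066 kg/kg → 0.00066 × 23000 / 9.8 = 1.55 mm
PW = 28.57 + 10.86 + 5.31 + 1.55 = 46.29 ≈ 46.3 mm.

PW ≈ 46.3 mm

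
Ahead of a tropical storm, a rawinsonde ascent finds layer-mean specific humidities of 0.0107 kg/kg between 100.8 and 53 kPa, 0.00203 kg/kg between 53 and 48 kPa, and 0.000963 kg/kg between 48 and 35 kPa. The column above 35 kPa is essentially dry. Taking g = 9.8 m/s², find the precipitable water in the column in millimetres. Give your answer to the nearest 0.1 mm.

Precipitable water is the column-integrated vapour mass per unit area: PW = (1/g) Σ q̄ Δp, with q in kg/kg and Δp in Pa (1 kg/m² of water = 1 mm).
Layer 100.8–53 kPa: Δp = 478 hPa = 47800 Pa, q̄ = 0.0107 kg/kg → 0.0107 × 47800 / 9.8 = 52.19 mm
Layer 53–48 kPa: Δp = 50 hPa = 5000 Pa, q̄ = 0.00203 kg/kg → 0.00203 × 5000 / 9.8 = 1.04 mm
Layer 48–35 kPa: Δp = 130 hPa = 13000 Pa, q̄ = 0.000963 kg/kg → 0.000963 × 13000 / 9.8 = 1.28 mm
PW = 52.19 + 1.04 + 1.28 = 54.51 ≈ 54.5 mm.

PW ≈ 54.5 mm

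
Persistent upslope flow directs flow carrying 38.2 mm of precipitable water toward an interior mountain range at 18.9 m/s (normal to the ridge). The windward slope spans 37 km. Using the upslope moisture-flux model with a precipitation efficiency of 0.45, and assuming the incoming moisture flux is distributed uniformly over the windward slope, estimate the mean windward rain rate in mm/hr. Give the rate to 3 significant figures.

R ≈ 31.6 mm/hr

Incoming column moisture flux per unit ridge length: F = V × PW = 18.9 × 38.2 = 721.98 mm·m/s.
Spread over the 37 km slope with efficiency ε = 0.45: R = ε·F/W = 0.45 × 721.98 / 37000 m = 8.781e-03 mm/s.
R = 8.781e-03 × 3600 = 31.6 mm/hr.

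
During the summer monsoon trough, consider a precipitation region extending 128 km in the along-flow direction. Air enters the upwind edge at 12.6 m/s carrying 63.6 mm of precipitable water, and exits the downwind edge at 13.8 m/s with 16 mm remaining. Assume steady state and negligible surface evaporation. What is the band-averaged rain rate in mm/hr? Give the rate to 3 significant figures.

R ≈ 16.3 mm/hr

Column moisture flux per unit crosswind length is F = V × PW.
Inflow: F_in = 12.6 × 63.6 = 801.36 mm·m/s
Outflow: F_out = 13.8 × 16 = 220.8 mm·m/s
Steady-state rate R = (F_in − F_out)/L = (801.36 − 220.8) / 128000 m = 4.536e-03 mm/s.
R = 4.536e-03 × 3600 = 16.3 mm/hr.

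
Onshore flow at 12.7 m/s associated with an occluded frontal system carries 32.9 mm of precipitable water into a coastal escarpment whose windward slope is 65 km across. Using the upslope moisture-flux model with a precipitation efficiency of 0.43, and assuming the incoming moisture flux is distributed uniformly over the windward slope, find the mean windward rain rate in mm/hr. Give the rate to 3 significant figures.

Incoming column moisture flux per unit ridge length: F = V × PW = 12.7 × 32.9 = 417.83 mm·m/s.
Spread over the 65 km slope with efficiency ε = 0.43: R = ε·F/W = 0.43 × 417.83 / 65000 m = 2.764e-03 mm/s.
R = 2.764e-03 × 3600 = 9.95 mm/hr.

R ≈ 9.95 mm/hr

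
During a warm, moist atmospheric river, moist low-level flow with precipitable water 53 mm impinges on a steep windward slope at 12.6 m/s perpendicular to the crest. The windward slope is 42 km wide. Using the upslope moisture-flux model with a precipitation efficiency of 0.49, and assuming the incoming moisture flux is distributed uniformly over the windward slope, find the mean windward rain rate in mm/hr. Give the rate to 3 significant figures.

Incoming column moisture flux per unit ridge length: F = V × PW = 12.6 × 53 = 667.8 mm·m/s.
Spread over the 42 km slope with efficiency ε = 0.49: R = ε·F/W = 0.49 × 667.8 / 42000 m = 7.791e-03 mm/s.
R = 7.791e-03 × 3600 = 28.0 mm/hr.

R ≈ 28.0 mm/hr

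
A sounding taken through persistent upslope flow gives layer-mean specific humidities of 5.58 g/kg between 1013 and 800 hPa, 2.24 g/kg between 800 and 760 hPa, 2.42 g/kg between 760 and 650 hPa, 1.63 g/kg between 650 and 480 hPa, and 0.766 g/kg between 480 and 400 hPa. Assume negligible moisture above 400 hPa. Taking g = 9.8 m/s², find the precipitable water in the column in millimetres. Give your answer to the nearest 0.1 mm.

PW ≈ 19.2 mm

Precipitable water is the column-integrated vapour mass per unit area: PW = (1/g) Σ q̄ Δp, with q in kg/kg and Δp in Pa (1 kg/m² of water = 1 mm).
Layer 1013–800 hPa: Δp = 213 hPa = 21300 Pa, q̄ = 0.00558 kg/kg → 0.00558 × 21300 / 9.8 = 12.13 mm
Layer 800–760 hPa: Δp = 40 hPa = 4000 Pa, q̄ = 0.00224 kg/kg → 0.00224 × 4000 / 9.8 = 0.91 mm
Layer 760–650 hPa: Δp = 110 hPa = 11000 Pa, q̄ = 0.00242 kg/kg → 0.00242 × 11000 / 9.8 = 2.72 mm
Layer 650–480 hPa: Δp = 170 hPa = 17000 Pa, q̄ = 0.00163 kg/kg → 0.00163 × 17000 / 9.8 = 2.83 mm
Layer 480–400 hPa: Δp = 80 hPa = 8000 Pa, q̄ = 0.000766 kg/kg → 0.000766 × 8000 / 9.8 = 0.63 mm
PW = 12.13 + 0.91 + 2.72 + 2.83 + 0.63 = 19.22 ≈ 19.2 mm.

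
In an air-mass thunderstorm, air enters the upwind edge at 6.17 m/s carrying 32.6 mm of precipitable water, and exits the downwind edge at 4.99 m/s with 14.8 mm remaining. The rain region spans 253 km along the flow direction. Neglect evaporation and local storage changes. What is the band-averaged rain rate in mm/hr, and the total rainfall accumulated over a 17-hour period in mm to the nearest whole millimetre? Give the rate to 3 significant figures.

Column moisture flux per unit crosswind length is F = V × PW.
Inflow: F_in = 6.17 × 32.6 = 201.142 mm·m/s
Outflow: F_out = 4.99 × 14.8 = 73.852 mm·m/s
Steady-state rate R = (F_in − F_out)/L = (201.142 − 73.852) / 253000 m = 5.031e-04 mm/s.
R = 5.031e-04 × 3600 = 1.81 mm/hr.
Over 17 h: total = 1.81 × 17 = 30.77 ≈ 31 mm.

R ≈ 1.81 mm/hr; total ≈ 31 mm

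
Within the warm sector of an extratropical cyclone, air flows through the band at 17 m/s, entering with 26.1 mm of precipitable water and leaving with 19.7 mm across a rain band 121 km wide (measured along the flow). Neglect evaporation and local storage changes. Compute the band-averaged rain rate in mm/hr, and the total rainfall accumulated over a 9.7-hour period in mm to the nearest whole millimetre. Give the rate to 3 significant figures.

R ≈ 3.24 mm/hr; total ≈ 31 mm

Column moisture flux per unit crosswind length is F = V × PW.
Inflow: F_in = 17 × 26.1 = 443.7 mm·m/s
Outflow: F_out = 17 × 19.7 = 334.9 mm·m/s
Steady-state rate R = (F_in − F_out)/L = (443.7 − 334.9) / 121000 m = 8.992e-04 mm/s.
R = 8.992e-04 × 3600 = 3.24 mm/hr.
Over 9.7 h: total = 3.24 × 9.7 = 31.428 ≈ 31 mm.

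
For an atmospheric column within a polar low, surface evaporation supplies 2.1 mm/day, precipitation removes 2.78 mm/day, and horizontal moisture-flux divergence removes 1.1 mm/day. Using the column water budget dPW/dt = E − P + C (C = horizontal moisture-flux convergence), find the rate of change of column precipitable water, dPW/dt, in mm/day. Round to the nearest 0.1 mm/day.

dPW/dt = E − P + C = 2.1 − 2.78 + (-1.1) = -1.8 mm/day.

dPW/dt ≈ -1.8 mm/day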